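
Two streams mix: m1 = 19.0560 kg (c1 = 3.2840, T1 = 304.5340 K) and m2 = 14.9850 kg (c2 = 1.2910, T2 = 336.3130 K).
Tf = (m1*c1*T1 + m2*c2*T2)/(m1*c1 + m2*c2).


num = 25563.8970
den = 81.9255
Tf = 312.0382 K

312.0382 K


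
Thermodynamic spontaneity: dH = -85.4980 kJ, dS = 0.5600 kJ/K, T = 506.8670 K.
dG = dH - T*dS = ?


T*dS = 506.8670 * 0.5600 = 283.8455 kJ
dG = -85.4980 - 283.8455 = -369.3435 kJ (spontaneous)

dG = -369.3435 kJ, spontaneous


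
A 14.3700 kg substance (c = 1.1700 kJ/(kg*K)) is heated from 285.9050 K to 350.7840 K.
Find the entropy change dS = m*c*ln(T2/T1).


T2/T1 = 1.2269
ln(T2/T1) = 0.2045
dS = 14.3700 * 1.1700 * 0.2045 = 3.4384 kJ/K

3.4384 kJ/K


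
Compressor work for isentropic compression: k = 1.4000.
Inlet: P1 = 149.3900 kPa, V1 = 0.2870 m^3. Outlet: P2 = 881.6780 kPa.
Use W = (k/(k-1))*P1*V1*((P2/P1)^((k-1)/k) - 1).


(k-1)/k = 0.2857
(P2/P1)^exp = 1.6607
W = 3.5000 * 149.3900 * 0.2870 * (1.6607 - 1) = 99.1411 kJ

99.1411 kJ


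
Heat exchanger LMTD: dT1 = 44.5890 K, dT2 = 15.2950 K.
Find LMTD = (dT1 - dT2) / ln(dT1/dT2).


dT1/dT2 = 2.9153
ln(dT1/dT2) = 1.0700
LMTD = 29.2940 / 1.0700 = 27.3786 K

27.3786 K


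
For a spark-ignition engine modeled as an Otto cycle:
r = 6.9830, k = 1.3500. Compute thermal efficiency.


r^(k-1) = 1.9743
eta = 1 - 1/1.9743 = 0.4935 = 49.3493%

49.3493%


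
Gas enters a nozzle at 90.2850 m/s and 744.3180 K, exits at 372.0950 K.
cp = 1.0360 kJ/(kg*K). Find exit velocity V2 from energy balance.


dT = 372.2230 K
2*cp*1000*dT = 771246.0560
V1^2 = 8151.3812
V2 = sqrt(779397.4372) = 882.8349 m/s

882.8349 m/s


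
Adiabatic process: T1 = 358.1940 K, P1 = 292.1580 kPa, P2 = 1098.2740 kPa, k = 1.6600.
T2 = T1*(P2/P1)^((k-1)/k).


(k-1)/k = 0.3976
(P2/P1)^exp = 1.6930
T2 = 358.1940 * 1.6930 = 606.4147 K

606.4147 K


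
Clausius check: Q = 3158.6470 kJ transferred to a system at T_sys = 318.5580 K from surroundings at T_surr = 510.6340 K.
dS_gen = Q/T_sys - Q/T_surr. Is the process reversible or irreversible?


dS_sys = 3158.6470/318.5580 = 9.9155 kJ/K
dS_surr = -3158.6470/510.6340 = -6.1857 kJ/K
dS_gen = 9.9155 - 6.1857 = 3.7297 kJ/K (irreversible)

dS_gen = 3.7297 kJ/K, irreversible


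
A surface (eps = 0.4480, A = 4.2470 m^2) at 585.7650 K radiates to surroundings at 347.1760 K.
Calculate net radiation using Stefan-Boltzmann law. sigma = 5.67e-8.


T^4 = 1.1773e+11
Tsurr^4 = 1.4528e+10
Q = 0.4480 * 5.67e-8 * 4.2470 * 1.0320e+11 = 11133.7096 W

11133.7096 W


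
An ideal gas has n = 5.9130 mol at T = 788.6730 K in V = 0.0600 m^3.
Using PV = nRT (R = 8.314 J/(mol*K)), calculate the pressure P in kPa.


P = nRT/V = 5.9130 * 8.314 * 788.6730 / 0.0600
= 38771.7026 / 0.0600 = 646195.0426 Pa = 646.1950 kPa

646.1950 kPa


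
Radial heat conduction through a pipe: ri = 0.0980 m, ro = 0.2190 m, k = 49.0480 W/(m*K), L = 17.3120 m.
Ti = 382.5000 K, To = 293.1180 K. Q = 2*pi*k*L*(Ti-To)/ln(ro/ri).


dT = 89.3820 K
ln(ro/ri) = 0.8041
Q = 2*pi*49.0480*17.3120*89.3820 / 0.8041 = 593042.9192 W

593042.9192 W


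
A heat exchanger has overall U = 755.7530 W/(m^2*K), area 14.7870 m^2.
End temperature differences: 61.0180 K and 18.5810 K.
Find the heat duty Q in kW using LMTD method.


LMTD = 35.6905 K
Q = 755.7530 * 14.7870 * 35.6905 = 398852.2559 W = 398.8523 kW

398.8523 kW


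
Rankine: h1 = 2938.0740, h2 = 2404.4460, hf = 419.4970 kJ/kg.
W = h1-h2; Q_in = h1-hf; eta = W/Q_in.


W = 533.6280 kJ/kg
Q_in = 2518.5770 kJ/kg
eta = 0.2119 = 21.1877%

eta = 21.1877%


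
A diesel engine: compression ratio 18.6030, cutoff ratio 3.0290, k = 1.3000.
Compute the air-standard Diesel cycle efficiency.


r^(k-1) = 2.4037
rc^k = 4.2237
eta = 0.4915 = 49.1549%

49.1549%


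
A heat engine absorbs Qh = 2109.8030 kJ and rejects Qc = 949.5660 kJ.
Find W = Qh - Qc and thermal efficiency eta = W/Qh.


W = 2109.8030 - 949.5660 = 1160.2370 kJ
eta = 1160.2370 / 2109.8030 = 0.5499 = 54.9927%

W = 1160.2370 kJ, eta = 54.9927%


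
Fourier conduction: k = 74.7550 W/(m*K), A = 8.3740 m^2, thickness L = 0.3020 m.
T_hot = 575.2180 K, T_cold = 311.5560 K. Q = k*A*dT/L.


dT = 263.6620 K
Q = 74.7550 * 8.3740 * 263.6620 / 0.3020 = 546529.7425 W

546529.7425 W


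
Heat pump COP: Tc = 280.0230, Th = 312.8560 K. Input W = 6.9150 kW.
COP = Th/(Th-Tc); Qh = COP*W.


COP = 312.8560 / 32.8330 = 9.5287
Qh = 9.5287 * 6.9150 = 65.8910 kW

COP = 9.5287, Qh = 65.8910 kW


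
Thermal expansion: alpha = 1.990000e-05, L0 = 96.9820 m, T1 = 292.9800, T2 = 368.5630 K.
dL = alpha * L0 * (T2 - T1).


dT = 75.5830 K
dL = 1.990000e-05 * 96.9820 * 75.5830 = 0.145871 m
L_final = 97.127871 m

dL = 0.145871 m


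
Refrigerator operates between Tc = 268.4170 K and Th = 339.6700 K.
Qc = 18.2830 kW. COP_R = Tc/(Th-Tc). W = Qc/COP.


COP = 268.4170 / 71.2530 = 3.7671
W = 18.2830 / 3.7671 = 4.8533 kW

COP = 3.7671, W = 4.8533 kW


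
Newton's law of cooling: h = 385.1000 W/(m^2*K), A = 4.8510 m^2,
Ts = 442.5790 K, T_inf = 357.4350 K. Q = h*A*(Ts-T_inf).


dT = 85.1440 K
Q = 385.1000 * 4.8510 * 85.1440 = 159059.2178 W

159059.2178 W


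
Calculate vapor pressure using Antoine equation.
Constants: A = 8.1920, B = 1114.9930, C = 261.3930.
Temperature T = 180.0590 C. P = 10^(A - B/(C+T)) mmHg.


C+T = 441.4520
B/(C+T) = 2.5257
log10(P) = 8.1920 - 2.5257 = 5.6663
P = 10^5.6663 = 463724.3938 mmHg

463724.3938 mmHg


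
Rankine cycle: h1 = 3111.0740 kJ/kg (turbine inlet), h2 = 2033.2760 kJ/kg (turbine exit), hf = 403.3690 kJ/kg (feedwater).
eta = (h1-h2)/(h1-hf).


W = 1077.7980 kJ/kg
Q_in = 2707.7050 kJ/kg
eta = 0.3980 = 39.8049%

eta = 39.8049%


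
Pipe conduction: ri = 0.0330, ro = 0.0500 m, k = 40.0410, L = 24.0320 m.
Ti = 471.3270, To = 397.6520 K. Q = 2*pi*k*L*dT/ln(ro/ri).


dT = 73.6750 K
ln(ro/ri) = 0.4155
Q = 2*pi*40.0410*24.0320*73.6750 / 0.4155 = 1072031.8120 W

1072031.8120 W


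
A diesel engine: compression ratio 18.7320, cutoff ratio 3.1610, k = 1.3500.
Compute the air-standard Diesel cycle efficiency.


r^(k-1) = 2.7887
rc^k = 4.7289
eta = 0.5417 = 54.1656%

54.1656%


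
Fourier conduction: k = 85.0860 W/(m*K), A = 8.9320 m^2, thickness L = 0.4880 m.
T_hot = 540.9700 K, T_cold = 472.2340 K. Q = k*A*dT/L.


dT = 68.7360 K
Q = 85.0860 * 8.9320 * 68.7360 / 0.4880 = 107046.2000 W

107046.2000 W


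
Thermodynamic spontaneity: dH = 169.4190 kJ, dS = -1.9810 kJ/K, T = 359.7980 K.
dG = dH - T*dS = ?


T*dS = 359.7980 * -1.9810 = -712.7598 kJ
dG = 169.4190 + 712.7598 = 882.1788 kJ (non-spontaneous)

dG = 882.1788 kJ, non-spontaneous


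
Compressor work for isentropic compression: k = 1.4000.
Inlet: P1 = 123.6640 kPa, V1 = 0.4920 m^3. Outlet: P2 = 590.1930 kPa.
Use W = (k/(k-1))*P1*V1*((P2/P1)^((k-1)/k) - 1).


(k-1)/k = 0.2857
(P2/P1)^exp = 1.5629
W = 3.5000 * 123.6640 * 0.4920 * (1.5629 - 1) = 119.8674 kJ

119.8674 kJ


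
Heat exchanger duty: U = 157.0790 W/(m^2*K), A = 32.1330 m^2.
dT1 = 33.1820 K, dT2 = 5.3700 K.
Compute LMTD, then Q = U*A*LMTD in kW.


LMTD = 15.2714 K
Q = 157.0790 * 32.1330 * 15.2714 = 77081.2650 W = 77.0813 kW

77.0813 kW


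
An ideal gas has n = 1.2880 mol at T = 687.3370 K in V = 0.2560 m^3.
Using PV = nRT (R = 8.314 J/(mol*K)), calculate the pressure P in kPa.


P = nRT/V = 1.2880 * 8.314 * 687.3370 / 0.2560
= 7360.3015 / 0.2560 = 28751.1778 Pa = 28.7512 kPa

28.7512 kPa


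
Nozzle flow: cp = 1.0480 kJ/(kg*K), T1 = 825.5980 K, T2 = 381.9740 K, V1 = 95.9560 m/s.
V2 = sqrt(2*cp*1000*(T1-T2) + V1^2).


dT = 443.6240 K
2*cp*1000*dT = 929835.9040
V1^2 = 9207.5539
V2 = sqrt(939043.4579) = 969.0425 m/s

969.0425 m/s


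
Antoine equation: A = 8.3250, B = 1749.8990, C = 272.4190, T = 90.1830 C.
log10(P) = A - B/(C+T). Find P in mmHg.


C+T = 362.6020
B/(C+T) = 4.8259
log10(P) = 8.3250 - 4.8259 = 3.4991
P = 10^3.4991 = 3155.3703 mmHg

3155.3703 mmHg


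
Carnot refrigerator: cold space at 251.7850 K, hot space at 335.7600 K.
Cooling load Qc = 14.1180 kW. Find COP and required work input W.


COP = 251.7850 / 83.9750 = 2.9983
W = 14.1180 / 2.9983 = 4.7086 kW

COP = 2.9983, W = 4.7086 kW


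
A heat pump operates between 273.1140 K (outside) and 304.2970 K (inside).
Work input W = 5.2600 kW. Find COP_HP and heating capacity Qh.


COP = 304.2970 / 31.1830 = 9.7584
Qh = 9.7584 * 5.2600 = 51.3293 kW

COP = 9.7584, Qh = 51.3293 kW


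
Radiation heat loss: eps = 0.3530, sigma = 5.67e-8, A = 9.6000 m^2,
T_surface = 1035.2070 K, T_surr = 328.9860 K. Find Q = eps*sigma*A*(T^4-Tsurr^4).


T^4 = 1.1484e+12
Tsurr^4 = 1.1714e+10
Q = 0.3530 * 5.67e-8 * 9.6000 * 1.1367e+12 = 218416.3975 W

218416.3975 W


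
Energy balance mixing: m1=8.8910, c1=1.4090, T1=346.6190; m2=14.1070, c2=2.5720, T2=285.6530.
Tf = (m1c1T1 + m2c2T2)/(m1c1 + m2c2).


num = 14706.6475
den = 48.8106
Tf = 301.3001 K

301.3001 K


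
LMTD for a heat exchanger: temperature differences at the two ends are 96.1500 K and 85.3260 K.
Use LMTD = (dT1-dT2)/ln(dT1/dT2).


dT1/dT2 = 1.1269
ln(dT1/dT2) = 0.1194
LMTD = 10.8240 / 0.1194 = 90.6303 K

90.6303 K


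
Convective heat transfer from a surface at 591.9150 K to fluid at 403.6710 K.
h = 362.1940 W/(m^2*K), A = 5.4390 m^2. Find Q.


dT = 188.2440 K
Q = 362.1940 * 5.4390 * 188.2440 = 370835.6287 W

370835.6287 W


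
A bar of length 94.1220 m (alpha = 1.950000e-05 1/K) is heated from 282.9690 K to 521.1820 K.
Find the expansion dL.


dT = 238.2130 K
dL = 1.950000e-05 * 94.1220 * 238.2130 = 0.437211 m
L_final = 94.559211 m

dL = 0.437211 m


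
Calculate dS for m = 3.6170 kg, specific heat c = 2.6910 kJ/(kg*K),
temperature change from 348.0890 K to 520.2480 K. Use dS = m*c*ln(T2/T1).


T2/T1 = 1.4946
ln(T2/T1) = 0.4018
dS = 3.6170 * 2.6910 * 0.4018 = 3.9113 kJ/K

3.9113 kJ/K


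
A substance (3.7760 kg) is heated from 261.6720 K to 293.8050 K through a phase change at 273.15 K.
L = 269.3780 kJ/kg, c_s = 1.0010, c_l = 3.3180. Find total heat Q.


Q1 (sensible, solid) = 3.7760 * 1.0010 * 11.4780 = 43.3843 kJ
Q2 (latent) = 3.7760 * 269.3780 = 1017.1713 kJ
Q3 (sensible, liquid) = 3.7760 * 3.3180 * 20.6550 = 258.7817 kJ
Q_total = 1319.3373 kJ

1319.3373 kJ


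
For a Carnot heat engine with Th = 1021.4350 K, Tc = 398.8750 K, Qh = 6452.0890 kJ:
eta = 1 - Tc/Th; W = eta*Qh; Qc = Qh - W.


eta = 1 - 398.8750/1021.4350 = 0.6095
W = 0.6095 * 6452.0890 = 3932.5190 kJ
Qc = 6452.0890 - 3932.5190 = 2519.5700 kJ

eta = 60.9495%, W = 3932.5190 kJ, Qc = 2519.5700 kJ


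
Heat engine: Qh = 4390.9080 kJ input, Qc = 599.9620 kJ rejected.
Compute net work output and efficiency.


W = 4390.9080 - 599.9620 = 3790.9460 kJ
eta = 3790.9460 / 4390.9080 = 0.8634 = 86.3363%

W = 3790.9460 kJ, eta = 86.3363%


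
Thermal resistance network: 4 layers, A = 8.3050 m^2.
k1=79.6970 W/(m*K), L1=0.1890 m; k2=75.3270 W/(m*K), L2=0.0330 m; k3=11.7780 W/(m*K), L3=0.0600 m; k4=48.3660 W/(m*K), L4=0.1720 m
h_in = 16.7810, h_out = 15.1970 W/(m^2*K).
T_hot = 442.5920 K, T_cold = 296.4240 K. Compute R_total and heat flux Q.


R_conv_in = 1/(16.7810*8.3050) = 0.0072
R_1 = 0.1890/(79.6970*8.3050) = 0.0003
R_2 = 0.0330/(75.3270*8.3050) = 5.2750e-05
R_3 = 0.0600/(11.7780*8.3050) = 0.0006
R_4 = 0.1720/(48.3660*8.3050) = 0.0004
R_conv_out = 1/(15.1970*8.3050) = 0.0079
R_total = 0.0165 K/W
Q = 146.1680 / 0.0165 = 8870.2407 W

R_total = 0.0165 K/W, Q = 8870.2407 W


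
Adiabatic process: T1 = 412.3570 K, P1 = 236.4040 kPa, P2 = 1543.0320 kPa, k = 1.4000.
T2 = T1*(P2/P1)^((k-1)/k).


(k-1)/k = 0.2857
(P2/P1)^exp = 1.7091
T2 = 412.3570 * 1.7091 = 704.7751 K

704.7751 K


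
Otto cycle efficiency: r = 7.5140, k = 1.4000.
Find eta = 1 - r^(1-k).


r^(k-1) = 2.2405
eta = 1 - 1/2.2405 = 0.5537 = 55.3675%

55.3675%


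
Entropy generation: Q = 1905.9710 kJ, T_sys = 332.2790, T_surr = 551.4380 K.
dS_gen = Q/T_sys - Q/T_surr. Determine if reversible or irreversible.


dS_sys = 1905.9710/332.2790 = 5.7361 kJ/K
dS_surr = -1905.9710/551.4380 = -3.4564 kJ/K
dS_gen = 5.7361 - 3.4564 = 2.2797 kJ/K (irreversible)

dS_gen = 2.2797 kJ/K, irreversible


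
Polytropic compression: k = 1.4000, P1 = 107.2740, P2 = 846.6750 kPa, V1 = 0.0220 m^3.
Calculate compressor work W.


(k-1)/k = 0.2857
(P2/P1)^exp = 1.8045
W = 3.5000 * 107.2740 * 0.0220 * (1.8045 - 1) = 6.6450 kJ

6.6450 kJ


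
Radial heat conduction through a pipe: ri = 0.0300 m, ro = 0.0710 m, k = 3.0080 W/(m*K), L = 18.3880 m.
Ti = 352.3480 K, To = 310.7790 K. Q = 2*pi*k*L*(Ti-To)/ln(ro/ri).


dT = 41.5690 K
ln(ro/ri) = 0.8615
Q = 2*pi*3.0080*18.3880*41.5690 / 0.8615 = 16769.3147 W

16769.3147 W


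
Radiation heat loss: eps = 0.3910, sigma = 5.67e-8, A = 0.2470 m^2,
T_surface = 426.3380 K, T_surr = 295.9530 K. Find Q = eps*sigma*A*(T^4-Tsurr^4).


T^4 = 3.3038e+10
Tsurr^4 = 7.6717e+09
Q = 0.3910 * 5.67e-8 * 0.2470 * 2.5366e+10 = 138.9048 W

138.9048 W


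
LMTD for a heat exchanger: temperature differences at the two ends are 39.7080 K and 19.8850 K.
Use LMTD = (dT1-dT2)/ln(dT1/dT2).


dT1/dT2 = 1.9969
ln(dT1/dT2) = 0.6916
LMTD = 19.8230 / 0.6916 = 28.6631 K

28.6631 K


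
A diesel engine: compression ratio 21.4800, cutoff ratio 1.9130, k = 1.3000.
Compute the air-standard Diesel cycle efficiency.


r^(k-1) = 2.5096
rc^k = 2.3240
eta = 0.5555 = 55.5520%

55.5520%


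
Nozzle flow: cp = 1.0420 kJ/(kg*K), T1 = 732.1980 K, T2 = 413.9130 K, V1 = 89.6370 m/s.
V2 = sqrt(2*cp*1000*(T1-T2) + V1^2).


dT = 318.2850 K
2*cp*1000*dT = 663305.9400
V1^2 = 8034.7918
V2 = sqrt(671340.7318) = 819.3539 m/s

819.3539 m/s


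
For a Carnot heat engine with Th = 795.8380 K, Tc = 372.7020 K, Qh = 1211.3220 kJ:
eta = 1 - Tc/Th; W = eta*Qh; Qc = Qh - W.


eta = 1 - 372.7020/795.8380 = 0.5317
W = 0.5317 * 1211.3220 = 644.0431 kJ
Qc = 1211.3220 - 644.0431 = 567.2789 kJ

eta = 53.1686%, W = 644.0431 kJ, Qc = 567.2789 kJ


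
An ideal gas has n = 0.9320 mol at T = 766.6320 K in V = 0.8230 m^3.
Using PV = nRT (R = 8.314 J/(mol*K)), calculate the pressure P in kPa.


P = nRT/V = 0.9320 * 8.314 * 766.6320 / 0.8230
= 5940.3615 / 0.8230 = 7217.9362 Pa = 7.2179 kPa

7.2179 kPa


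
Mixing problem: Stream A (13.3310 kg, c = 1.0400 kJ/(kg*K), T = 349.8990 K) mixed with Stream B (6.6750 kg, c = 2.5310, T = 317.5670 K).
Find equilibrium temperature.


num = 10216.1956
den = 30.7587
Tf = 332.1404 K

332.1404 K


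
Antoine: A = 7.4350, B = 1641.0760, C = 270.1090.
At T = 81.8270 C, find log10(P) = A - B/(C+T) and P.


C+T = 351.9360
B/(C+T) = 4.6630
log10(P) = 7.4350 - 4.6630 = 2.7720
P = 10^2.7720 = 591.5677 mmHg

591.5677 mmHg


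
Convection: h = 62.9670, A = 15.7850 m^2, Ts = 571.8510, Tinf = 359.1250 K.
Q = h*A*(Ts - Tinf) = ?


dT = 212.7260 K
Q = 62.9670 * 15.7850 * 212.7260 = 211435.6243 W

211435.6243 W


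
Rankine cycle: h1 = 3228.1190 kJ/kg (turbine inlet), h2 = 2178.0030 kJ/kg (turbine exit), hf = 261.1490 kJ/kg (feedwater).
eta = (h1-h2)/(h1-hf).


W = 1050.1160 kJ/kg
Q_in = 2966.9700 kJ/kg
eta = 0.3539 = 35.3935%

eta = 35.3935%


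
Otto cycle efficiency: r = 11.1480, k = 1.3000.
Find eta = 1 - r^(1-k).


r^(k-1) = 2.0614
eta = 1 - 1/2.0614 = 0.5149 = 51.4889%

51.4889%


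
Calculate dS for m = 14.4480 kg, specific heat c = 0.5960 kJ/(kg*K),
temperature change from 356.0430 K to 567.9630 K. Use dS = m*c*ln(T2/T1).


T2/T1 = 1.5952
ln(T2/T1) = 0.4670
dS = 14.4480 * 0.5960 * 0.4670 = 4.0214 kJ/K

4.0214 kJ/K


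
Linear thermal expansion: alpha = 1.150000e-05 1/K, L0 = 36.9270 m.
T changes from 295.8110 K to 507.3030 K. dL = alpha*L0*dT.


dT = 211.4920 K
dL = 1.150000e-05 * 36.9270 * 211.4920 = 0.089812 m
L_final = 37.016812 m

dL = 0.089812 m


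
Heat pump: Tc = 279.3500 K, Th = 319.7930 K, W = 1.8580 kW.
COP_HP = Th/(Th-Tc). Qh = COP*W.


COP = 319.7930 / 40.4430 = 7.9073
Qh = 7.9073 * 1.8580 = 14.6917 kW

COP = 7.9073, Qh = 14.6917 kW


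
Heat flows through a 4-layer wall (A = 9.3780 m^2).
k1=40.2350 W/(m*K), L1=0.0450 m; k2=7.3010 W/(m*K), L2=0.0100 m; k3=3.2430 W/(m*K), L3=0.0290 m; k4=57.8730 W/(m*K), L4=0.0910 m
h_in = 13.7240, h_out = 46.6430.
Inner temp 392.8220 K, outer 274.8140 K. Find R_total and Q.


R_conv_in = 1/(13.7240*9.3780) = 0.0078
R_1 = 0.0450/(40.2350*9.3780) = 0.0001
R_2 = 0.0100/(7.3010*9.3780) = 0.0001
R_3 = 0.0290/(3.2430*9.3780) = 0.0010
R_4 = 0.0910/(57.8730*9.3780) = 0.0002
R_conv_out = 1/(46.6430*9.3780) = 0.0023
R_total = 0.0114 K/W
Q = 118.0080 / 0.0114 = 10313.1709 W

R_total = 0.0114 K/W, Q = 10313.1709 W


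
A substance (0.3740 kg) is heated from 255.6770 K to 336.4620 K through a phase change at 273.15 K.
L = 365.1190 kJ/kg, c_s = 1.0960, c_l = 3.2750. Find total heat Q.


Q1 (sensible, solid) = 0.3740 * 1.0960 * 17.4730 = 7.1623 kJ
Q2 (latent) = 0.3740 * 365.1190 = 136.5545 kJ
Q3 (sensible, liquid) = 0.3740 * 3.2750 * 63.3120 = 77.5477 kJ
Q_total = 221.2645 kJ

221.2645 kJ


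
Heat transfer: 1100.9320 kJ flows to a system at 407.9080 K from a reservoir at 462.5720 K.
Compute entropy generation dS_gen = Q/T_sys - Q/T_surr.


dS_sys = 1100.9320/407.9080 = 2.6990 kJ/K
dS_surr = -1100.9320/462.5720 = -2.3800 kJ/K
dS_gen = 2.6990 - 2.3800 = 0.3189 kJ/K (irreversible)

dS_gen = 0.3189 kJ/K, irreversible


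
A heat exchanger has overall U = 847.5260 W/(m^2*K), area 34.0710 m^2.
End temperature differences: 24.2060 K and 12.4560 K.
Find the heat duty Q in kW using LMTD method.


LMTD = 17.6852 K
Q = 847.5260 * 34.0710 * 17.6852 = 510678.2886 W = 510.6783 kW

510.6783 kW


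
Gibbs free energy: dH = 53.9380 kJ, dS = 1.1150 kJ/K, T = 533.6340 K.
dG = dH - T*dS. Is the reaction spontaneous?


T*dS = 533.6340 * 1.1150 = 595.0019 kJ
dG = 53.9380 - 595.0019 = -541.0639 kJ (spontaneous)

dG = -541.0639 kJ, spontaneous


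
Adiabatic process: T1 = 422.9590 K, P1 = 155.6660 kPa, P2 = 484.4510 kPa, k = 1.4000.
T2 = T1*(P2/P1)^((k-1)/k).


(k-1)/k = 0.2857
(P2/P1)^exp = 1.3832
T2 = 422.9590 * 1.3832 = 585.0210 K

585.0210 K


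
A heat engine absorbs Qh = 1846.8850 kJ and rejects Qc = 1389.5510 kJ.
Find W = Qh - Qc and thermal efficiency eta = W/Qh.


W = 1846.8850 - 1389.5510 = 457.3340 kJ
eta = 457.3340 / 1846.8850 = 0.2476 = 24.7625%

W = 457.3340 kJ, eta = 24.7625%


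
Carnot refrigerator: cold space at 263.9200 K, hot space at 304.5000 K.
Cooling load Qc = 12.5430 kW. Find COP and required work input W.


COP = 263.9200 / 40.5800 = 6.5037
W = 12.5430 / 6.5037 = 1.9286 kW

COP = 6.5037, W = 1.9286 kW


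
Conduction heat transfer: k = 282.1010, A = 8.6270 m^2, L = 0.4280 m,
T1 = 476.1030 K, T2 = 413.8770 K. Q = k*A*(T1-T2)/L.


dT = 62.2260 K
Q = 282.1010 * 8.6270 * 62.2260 / 0.4280 = 353828.2784 W

353828.2784 W


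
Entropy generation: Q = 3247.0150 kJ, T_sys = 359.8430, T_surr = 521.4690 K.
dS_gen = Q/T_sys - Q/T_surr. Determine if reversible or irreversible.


dS_sys = 3247.0150/359.8430 = 9.0234 kJ/K
dS_surr = -3247.0150/521.4690 = -6.2267 kJ/K
dS_gen = 9.0234 - 6.2267 = 2.7968 kJ/K (irreversible)

dS_gen = 2.7968 kJ/K, irreversible


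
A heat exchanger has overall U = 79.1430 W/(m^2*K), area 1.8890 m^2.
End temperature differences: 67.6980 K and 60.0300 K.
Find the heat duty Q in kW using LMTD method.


LMTD = 63.7872 K
Q = 79.1430 * 1.8890 * 63.7872 = 9536.2587 W = 9.5363 kW

9.5363 kW


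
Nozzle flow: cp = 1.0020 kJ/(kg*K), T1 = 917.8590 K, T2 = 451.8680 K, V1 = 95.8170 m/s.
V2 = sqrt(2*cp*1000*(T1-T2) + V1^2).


dT = 465.9910 K
2*cp*1000*dT = 933845.9640
V1^2 = 9180.8975
V2 = sqrt(943026.8615) = 971.0957 m/s

971.0957 m/s


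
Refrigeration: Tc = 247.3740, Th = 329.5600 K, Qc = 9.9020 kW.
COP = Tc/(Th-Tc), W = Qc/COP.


COP = 247.3740 / 82.1860 = 3.0099
W = 9.9020 / 3.0099 = 3.2898 kW

COP = 3.0099, W = 3.2898 kW


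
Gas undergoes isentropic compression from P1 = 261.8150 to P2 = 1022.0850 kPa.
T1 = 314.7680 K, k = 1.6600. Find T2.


(k-1)/k = 0.3976
(P2/P1)^exp = 1.7186
T2 = 314.7680 * 1.7186 = 540.9564 K

540.9564 K


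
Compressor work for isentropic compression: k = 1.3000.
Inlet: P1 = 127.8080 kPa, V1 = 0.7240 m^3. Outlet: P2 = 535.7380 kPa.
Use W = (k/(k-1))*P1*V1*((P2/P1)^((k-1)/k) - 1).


(k-1)/k = 0.2308
(P2/P1)^exp = 1.3920
W = 4.3333 * 127.8080 * 0.7240 * (1.3920 - 1) = 157.1702 kJ

157.1702 kJ


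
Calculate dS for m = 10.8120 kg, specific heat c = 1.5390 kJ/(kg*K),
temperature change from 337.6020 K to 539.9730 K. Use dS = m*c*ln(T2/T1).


T2/T1 = 1.5994
ln(T2/T1) = 0.4697
dS = 10.8120 * 1.5390 * 0.4697 = 7.8148 kJ/K

7.8148 kJ/K


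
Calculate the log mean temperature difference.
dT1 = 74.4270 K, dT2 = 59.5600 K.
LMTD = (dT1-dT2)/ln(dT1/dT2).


dT1/dT2 = 1.2496
ln(dT1/dT2) = 0.2228
LMTD = 14.8670 / 0.2228 = 66.7177 K

66.7177 K


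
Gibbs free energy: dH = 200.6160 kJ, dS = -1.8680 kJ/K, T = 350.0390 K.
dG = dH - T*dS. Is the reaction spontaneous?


T*dS = 350.0390 * -1.8680 = -653.8729 kJ
dG = 200.6160 + 653.8729 = 854.4889 kJ (non-spontaneous)

dG = 854.4889 kJ, non-spontaneous


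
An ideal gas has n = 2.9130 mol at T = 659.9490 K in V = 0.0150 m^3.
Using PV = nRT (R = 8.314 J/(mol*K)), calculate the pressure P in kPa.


P = nRT/V = 2.9130 * 8.314 * 659.9490 / 0.0150
= 15983.0950 / 0.0150 = 1065539.6645 Pa = 1065.5397 kPa

1065.5397 kPa


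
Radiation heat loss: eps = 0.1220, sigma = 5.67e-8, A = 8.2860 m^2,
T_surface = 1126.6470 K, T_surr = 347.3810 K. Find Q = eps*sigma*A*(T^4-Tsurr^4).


T^4 = 1.6112e+12
Tsurr^4 = 1.4562e+10
Q = 0.1220 * 5.67e-8 * 8.2860 * 1.5966e+12 = 91515.8408 W

91515.8408 W


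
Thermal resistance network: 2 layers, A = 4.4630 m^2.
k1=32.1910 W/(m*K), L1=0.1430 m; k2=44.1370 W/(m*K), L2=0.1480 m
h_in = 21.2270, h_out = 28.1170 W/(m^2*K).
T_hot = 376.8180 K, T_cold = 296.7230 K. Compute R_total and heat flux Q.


R_conv_in = 1/(21.2270*4.4630) = 0.0106
R_1 = 0.1430/(32.1910*4.4630) = 0.0010
R_2 = 0.1480/(44.1370*4.4630) = 0.0008
R_conv_out = 1/(28.1170*4.4630) = 0.0080
R_total = 0.0203 K/W
Q = 80.0950 / 0.0203 = 3951.1481 W

R_total = 0.0203 K/W, Q = 3951.1481 W


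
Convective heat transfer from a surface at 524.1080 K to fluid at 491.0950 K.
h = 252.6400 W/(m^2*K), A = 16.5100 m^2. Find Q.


dT = 33.0130 K
Q = 252.6400 * 16.5100 * 33.0130 = 137700.0753 W

137700.0753 W


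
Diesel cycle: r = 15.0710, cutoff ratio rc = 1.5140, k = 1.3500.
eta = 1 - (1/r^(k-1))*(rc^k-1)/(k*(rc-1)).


r^(k-1) = 2.5843
rc^k = 1.7505
eta = 0.5815 = 58.1474%

58.1474%


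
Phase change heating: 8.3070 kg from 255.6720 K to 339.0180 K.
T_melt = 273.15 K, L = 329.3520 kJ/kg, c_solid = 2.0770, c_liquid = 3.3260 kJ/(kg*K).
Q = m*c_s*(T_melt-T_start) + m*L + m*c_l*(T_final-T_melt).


Q1 (sensible, solid) = 8.3070 * 2.0770 * 17.4780 = 301.5591 kJ
Q2 (latent) = 8.3070 * 329.3520 = 2735.9271 kJ
Q3 (sensible, liquid) = 8.3070 * 3.3260 * 65.8680 = 1819.8724 kJ
Q_total = 4857.3585 kJ

4857.3585 kJ


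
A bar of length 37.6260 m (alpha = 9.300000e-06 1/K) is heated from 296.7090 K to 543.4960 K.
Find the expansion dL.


dT = 246.7870 K
dL = 9.300000e-06 * 37.6260 * 246.7870 = 0.086356 m
L_final = 37.712356 m

dL = 0.086356 m


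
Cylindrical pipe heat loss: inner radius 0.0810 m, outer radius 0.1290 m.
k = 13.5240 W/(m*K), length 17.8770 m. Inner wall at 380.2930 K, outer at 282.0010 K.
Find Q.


dT = 98.2920 K
ln(ro/ri) = 0.4654
Q = 2*pi*13.5240*17.8770*98.2920 / 0.4654 = 320852.7449 W

320852.7449 W


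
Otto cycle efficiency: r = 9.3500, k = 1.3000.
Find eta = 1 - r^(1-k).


r^(k-1) = 1.9554
eta = 1 - 1/1.9554 = 0.4886 = 48.8605%

48.8605%


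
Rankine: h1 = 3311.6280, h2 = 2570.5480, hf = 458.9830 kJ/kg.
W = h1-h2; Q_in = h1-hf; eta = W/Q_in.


W = 741.0800 kJ/kg
Q_in = 2852.6450 kJ/kg
eta = 0.2598 = 25.9787%

eta = 25.9787%


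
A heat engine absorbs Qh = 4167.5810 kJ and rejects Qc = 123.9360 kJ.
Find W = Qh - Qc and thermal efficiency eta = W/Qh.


W = 4167.5810 - 123.9360 = 4043.6450 kJ
eta = 4043.6450 / 4167.5810 = 0.9703 = 97.0262%

W = 4043.6450 kJ, eta = 97.0262%


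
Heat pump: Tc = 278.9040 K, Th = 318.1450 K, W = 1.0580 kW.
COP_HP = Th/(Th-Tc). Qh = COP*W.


COP = 318.1450 / 39.2410 = 8.1075
Qh = 8.1075 * 1.0580 = 8.5777 kW

COP = 8.1075, Qh = 8.5777 kW


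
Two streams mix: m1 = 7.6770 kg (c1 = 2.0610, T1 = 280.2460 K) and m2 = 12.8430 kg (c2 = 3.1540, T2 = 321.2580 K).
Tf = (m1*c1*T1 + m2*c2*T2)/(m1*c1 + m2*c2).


num = 17447.2761
den = 56.3291
Tf = 309.7381 K

309.7381 K


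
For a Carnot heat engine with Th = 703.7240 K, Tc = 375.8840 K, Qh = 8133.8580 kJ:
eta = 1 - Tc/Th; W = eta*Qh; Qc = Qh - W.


eta = 1 - 375.8840/703.7240 = 0.4659
W = 0.4659 * 8133.8580 = 3789.2754 kJ
Qc = 8133.8580 - 3789.2754 = 4344.5826 kJ

eta = 46.5864%, W = 3789.2754 kJ, Qc = 4344.5826 kJ


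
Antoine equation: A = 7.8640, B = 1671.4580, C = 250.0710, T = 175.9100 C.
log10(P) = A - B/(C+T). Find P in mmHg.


C+T = 425.9810
B/(C+T) = 3.9238
log10(P) = 7.8640 - 3.9238 = 3.9402
P = 10^3.9402 = 8713.9420 mmHg

8713.9420 mmHg


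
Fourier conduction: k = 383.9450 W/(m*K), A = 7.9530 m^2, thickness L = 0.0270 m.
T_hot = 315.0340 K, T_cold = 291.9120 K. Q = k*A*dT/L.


dT = 23.1220 K
Q = 383.9450 * 7.9530 * 23.1220 / 0.0270 = 2614939.4161 W

2614939.4161 W


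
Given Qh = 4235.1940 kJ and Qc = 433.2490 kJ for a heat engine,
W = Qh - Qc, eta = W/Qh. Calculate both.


W = 4235.1940 - 433.2490 = 3801.9450 kJ
eta = 3801.9450 / 4235.1940 = 0.8977 = 89.7703%

W = 3801.9450 kJ, eta = 89.7703%


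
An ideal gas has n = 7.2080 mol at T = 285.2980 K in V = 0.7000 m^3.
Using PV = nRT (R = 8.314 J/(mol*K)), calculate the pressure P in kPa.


P = nRT/V = 7.2080 * 8.314 * 285.2980 / 0.7000
= 17097.1423 / 0.7000 = 24424.4889 Pa = 24.4245 kPa

24.4245 kPa


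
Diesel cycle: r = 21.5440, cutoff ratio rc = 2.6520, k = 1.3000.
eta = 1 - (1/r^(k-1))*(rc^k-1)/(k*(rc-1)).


r^(k-1) = 2.5119
rc^k = 3.5534
eta = 0.5267 = 52.6664%

52.6664%


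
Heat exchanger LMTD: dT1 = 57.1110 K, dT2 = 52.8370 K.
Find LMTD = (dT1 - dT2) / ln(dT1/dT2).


dT1/dT2 = 1.0809
ln(dT1/dT2) = 0.0778
LMTD = 4.2740 / 0.0778 = 54.9463 K

54.9463 K


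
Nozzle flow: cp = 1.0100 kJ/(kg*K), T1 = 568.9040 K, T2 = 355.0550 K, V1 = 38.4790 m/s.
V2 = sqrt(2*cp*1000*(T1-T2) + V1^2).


dT = 213.8490 K
2*cp*1000*dT = 431974.9800
V1^2 = 1480.6334
V2 = sqrt(433455.6134) = 658.3735 m/s

658.3735 m/s


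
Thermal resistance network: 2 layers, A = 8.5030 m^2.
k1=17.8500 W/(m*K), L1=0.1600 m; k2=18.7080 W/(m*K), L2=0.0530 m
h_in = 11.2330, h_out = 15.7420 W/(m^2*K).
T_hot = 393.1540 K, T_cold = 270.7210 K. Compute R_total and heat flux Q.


R_conv_in = 1/(11.2330*8.5030) = 0.0105
R_1 = 0.1600/(17.8500*8.5030) = 0.0011
R_2 = 0.0530/(18.7080*8.5030) = 0.0003
R_conv_out = 1/(15.7420*8.5030) = 0.0075
R_total = 0.0193 K/W
Q = 122.4330 / 0.0193 = 6334.5522 W

R_total = 0.0193 K/W, Q = 6334.5522 W


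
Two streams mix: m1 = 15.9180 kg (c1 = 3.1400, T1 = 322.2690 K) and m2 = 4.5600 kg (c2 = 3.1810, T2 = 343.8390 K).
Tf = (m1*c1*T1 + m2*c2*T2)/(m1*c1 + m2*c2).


num = 21095.3252
den = 64.4879
Tf = 327.1208 K

327.1208 K


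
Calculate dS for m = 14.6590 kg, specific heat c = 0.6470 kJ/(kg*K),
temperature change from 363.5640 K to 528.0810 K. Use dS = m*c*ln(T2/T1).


T2/T1 = 1.4525
ln(T2/T1) = 0.3733
dS = 14.6590 * 0.6470 * 0.3733 = 3.5405 kJ/K

3.5405 kJ/K


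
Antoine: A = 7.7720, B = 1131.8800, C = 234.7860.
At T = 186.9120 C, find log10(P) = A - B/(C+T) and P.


C+T = 421.6980
B/(C+T) = 2.6841
log10(P) = 7.7720 - 2.6841 = 5.0879
P = 10^5.0879 = 122433.1591 mmHg

122433.1591 mmHg


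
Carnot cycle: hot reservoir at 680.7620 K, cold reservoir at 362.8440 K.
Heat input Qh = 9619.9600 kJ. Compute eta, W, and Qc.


eta = 1 - 362.8440/680.7620 = 0.4670
W = 0.4670 * 9619.9600 = 4492.5516 kJ
Qc = 9619.9600 - 4492.5516 = 5127.4084 kJ

eta = 46.7003%, W = 4492.5516 kJ, Qc = 5127.4084 kJ


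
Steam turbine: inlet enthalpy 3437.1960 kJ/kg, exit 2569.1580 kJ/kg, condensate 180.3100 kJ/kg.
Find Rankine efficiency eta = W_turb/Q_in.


W = 868.0380 kJ/kg
Q_in = 3256.8860 kJ/kg
eta = 0.2665 = 26.6524%

eta = 26.6524%


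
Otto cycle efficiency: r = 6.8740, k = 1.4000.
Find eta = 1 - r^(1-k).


r^(k-1) = 2.1621
eta = 1 - 1/2.1621 = 0.5375 = 53.7495%

53.7495%


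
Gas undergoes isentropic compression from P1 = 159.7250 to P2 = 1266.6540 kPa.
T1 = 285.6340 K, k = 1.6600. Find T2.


(k-1)/k = 0.3976
(P2/P1)^exp = 2.2780
T2 = 285.6340 * 2.2780 = 650.6643 K

650.6643 K


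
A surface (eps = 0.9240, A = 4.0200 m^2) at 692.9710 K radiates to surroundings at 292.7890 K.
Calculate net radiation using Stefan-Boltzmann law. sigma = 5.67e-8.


T^4 = 2.3060e+11
Tsurr^4 = 7.3488e+09
Q = 0.9240 * 5.67e-8 * 4.0200 * 2.2325e+11 = 47019.2577 W

47019.2577 W


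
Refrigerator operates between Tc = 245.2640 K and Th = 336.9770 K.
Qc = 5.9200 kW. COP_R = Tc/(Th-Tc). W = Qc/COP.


COP = 245.2640 / 91.7130 = 2.6743
W = 5.9200 / 2.6743 = 2.2137 kW

COP = 2.6743, W = 2.2137 kW


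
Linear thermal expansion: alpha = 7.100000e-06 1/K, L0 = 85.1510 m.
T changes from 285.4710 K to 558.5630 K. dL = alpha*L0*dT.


dT = 273.0920 K
dL = 7.100000e-06 * 85.1510 * 273.0920 = 0.165104 m
L_final = 85.316104 m

dL = 0.165104 m


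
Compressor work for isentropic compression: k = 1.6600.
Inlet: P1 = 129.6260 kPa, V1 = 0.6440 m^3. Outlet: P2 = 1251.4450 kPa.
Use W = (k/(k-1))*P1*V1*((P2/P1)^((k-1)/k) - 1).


(k-1)/k = 0.3976
(P2/P1)^exp = 2.4633
W = 2.5152 * 129.6260 * 0.6440 * (2.4633 - 1) = 307.2357 kJ

307.2357 kJ


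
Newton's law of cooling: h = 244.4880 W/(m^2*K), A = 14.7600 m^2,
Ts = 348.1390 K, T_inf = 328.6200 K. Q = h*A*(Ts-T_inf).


dT = 19.5190 K
Q = 244.4880 * 14.7600 * 19.5190 = 70437.1004 W

70437.1004 W


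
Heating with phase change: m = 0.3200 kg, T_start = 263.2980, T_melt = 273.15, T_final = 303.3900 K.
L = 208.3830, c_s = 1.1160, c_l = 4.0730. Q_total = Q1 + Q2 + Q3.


Q1 (sensible, solid) = 0.3200 * 1.1160 * 9.8520 = 3.5183 kJ
Q2 (latent) = 0.3200 * 208.3830 = 66.6826 kJ
Q3 (sensible, liquid) = 0.3200 * 4.0730 * 30.2400 = 39.4136 kJ
Q_total = 109.6145 kJ

109.6145 kJ


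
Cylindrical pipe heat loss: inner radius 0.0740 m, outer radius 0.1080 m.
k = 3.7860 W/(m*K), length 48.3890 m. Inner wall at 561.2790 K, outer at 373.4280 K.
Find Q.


dT = 187.8510 K
ln(ro/ri) = 0.3781
Q = 2*pi*3.7860*48.3890*187.8510 / 0.3781 = 571943.1464 W

571943.1464 W


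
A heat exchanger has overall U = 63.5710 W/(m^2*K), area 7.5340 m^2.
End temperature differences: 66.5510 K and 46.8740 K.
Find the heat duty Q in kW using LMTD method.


LMTD = 56.1389 K
Q = 63.5710 * 7.5340 * 56.1389 = 26887.3999 W = 26.8874 kW

26.8874 kW


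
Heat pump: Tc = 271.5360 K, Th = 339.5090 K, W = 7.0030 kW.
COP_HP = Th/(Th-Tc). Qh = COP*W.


COP = 339.5090 / 67.9730 = 4.9948
Qh = 4.9948 * 7.0030 = 34.9783 kW

COP = 4.9948, Qh = 34.9783 kW


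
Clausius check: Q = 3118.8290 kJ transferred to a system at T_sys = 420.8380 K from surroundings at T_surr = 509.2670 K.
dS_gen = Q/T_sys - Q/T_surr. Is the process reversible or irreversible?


dS_sys = 3118.8290/420.8380 = 7.4110 kJ/K
dS_surr = -3118.8290/509.2670 = -6.1242 kJ/K
dS_gen = 7.4110 - 6.1242 = 1.2868 kJ/K (irreversible)

dS_gen = 1.2868 kJ/K, irreversible


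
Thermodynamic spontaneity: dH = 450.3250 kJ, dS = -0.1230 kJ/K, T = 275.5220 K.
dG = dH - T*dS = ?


T*dS = 275.5220 * -0.1230 = -33.8892 kJ
dG = 450.3250 + 33.8892 = 484.2142 kJ (non-spontaneous)

dG = 484.2142 kJ, non-spontaneous


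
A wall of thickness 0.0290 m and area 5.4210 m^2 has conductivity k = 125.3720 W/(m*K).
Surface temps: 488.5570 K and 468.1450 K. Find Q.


dT = 20.4120 K
Q = 125.3720 * 5.4210 * 20.4120 / 0.0290 = 478373.9512 W

478373.9512 W


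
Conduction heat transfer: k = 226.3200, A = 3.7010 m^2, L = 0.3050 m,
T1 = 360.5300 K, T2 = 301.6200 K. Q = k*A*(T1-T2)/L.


dT = 58.9100 K
Q = 226.3200 * 3.7010 * 58.9100 / 0.3050 = 161782.3736 W

161782.3736 W


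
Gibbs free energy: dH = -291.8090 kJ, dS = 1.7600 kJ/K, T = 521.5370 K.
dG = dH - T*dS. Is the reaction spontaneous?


T*dS = 521.5370 * 1.7600 = 917.9051 kJ
dG = -291.8090 - 917.9051 = -1209.7141 kJ (spontaneous)

dG = -1209.7141 kJ, spontaneous


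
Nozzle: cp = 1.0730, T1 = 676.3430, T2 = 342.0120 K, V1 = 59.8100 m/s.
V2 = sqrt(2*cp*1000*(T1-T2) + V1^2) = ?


dT = 334.3310 K
2*cp*1000*dT = 717474.3260
V1^2 = 3577.2361
V2 = sqrt(721051.5621) = 849.1476 m/s

849.1476 m/s


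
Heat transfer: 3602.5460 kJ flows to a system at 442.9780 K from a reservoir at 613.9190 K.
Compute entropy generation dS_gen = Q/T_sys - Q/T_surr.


dS_sys = 3602.5460/442.9780 = 8.1326 kJ/K
dS_surr = -3602.5460/613.9190 = -5.8681 kJ/K
dS_gen = 8.1326 - 5.8681 = 2.2644 kJ/K (irreversible)

dS_gen = 2.2644 kJ/K, irreversible


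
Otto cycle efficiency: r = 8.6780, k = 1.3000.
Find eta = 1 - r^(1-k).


r^(k-1) = 1.9122
eta = 1 - 1/1.9122 = 0.4770 = 47.7033%

47.7033%


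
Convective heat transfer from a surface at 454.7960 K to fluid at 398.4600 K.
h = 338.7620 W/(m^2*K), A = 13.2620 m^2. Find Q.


dT = 56.3360 K
Q = 338.7620 * 13.2620 * 56.3360 = 253098.5864 W

253098.5864 W


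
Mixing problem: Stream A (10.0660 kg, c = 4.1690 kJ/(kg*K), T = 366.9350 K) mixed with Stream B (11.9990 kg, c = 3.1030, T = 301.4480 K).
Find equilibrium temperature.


num = 26622.2661
den = 79.1981
Tf = 336.1480 K

336.1480 K


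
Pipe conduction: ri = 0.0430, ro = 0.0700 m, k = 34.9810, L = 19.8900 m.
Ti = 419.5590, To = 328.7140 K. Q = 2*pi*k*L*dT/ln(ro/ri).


dT = 90.8450 K
ln(ro/ri) = 0.4873
Q = 2*pi*34.9810*19.8900*90.8450 / 0.4873 = 814996.6683 W

814996.6683 W


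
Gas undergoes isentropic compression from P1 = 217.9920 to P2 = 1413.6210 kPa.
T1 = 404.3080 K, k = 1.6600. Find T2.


(k-1)/k = 0.3976
(P2/P1)^exp = 2.1028
T2 = 404.3080 * 2.1028 = 850.1840 K

850.1840 K


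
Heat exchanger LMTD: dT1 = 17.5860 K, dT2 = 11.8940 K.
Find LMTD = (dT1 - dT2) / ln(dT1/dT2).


dT1/dT2 = 1.4786
ln(dT1/dT2) = 0.3911
LMTD = 5.6920 / 0.3911 = 14.5550 K

14.5550 K


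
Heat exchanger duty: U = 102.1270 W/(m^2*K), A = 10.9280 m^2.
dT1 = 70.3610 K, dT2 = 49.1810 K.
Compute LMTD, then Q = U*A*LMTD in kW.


LMTD = 59.1402 K
Q = 102.1270 * 10.9280 * 59.1402 = 66003.1066 W = 66.0031 kW

66.0031 kW


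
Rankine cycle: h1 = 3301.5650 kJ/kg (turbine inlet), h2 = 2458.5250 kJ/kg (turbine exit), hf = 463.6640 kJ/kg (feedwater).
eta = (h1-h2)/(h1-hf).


W = 843.0400 kJ/kg
Q_in = 2837.9010 kJ/kg
eta = 0.2971 = 29.7065%

eta = 29.7065%


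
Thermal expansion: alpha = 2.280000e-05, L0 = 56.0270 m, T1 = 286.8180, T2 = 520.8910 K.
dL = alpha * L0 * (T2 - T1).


dT = 234.0730 K
dL = 2.280000e-05 * 56.0270 * 234.0730 = 0.299009 m
L_final = 56.326009 m

dL = 0.299009 m


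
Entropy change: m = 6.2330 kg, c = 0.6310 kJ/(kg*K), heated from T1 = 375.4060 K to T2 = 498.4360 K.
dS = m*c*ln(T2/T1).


T2/T1 = 1.3277
ln(T2/T1) = 0.2835
dS = 6.2330 * 0.6310 * 0.2835 = 1.1149 kJ/K

1.1149 kJ/K


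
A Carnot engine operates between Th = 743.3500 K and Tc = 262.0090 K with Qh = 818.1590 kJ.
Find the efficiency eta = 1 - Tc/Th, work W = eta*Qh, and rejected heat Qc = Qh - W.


eta = 1 - 262.0090/743.3500 = 0.6475
W = 0.6475 * 818.1590 = 529.7820 kJ
Qc = 818.1590 - 529.7820 = 288.3770 kJ

eta = 64.7529%, W = 529.7820 kJ, Qc = 288.3770 kJ


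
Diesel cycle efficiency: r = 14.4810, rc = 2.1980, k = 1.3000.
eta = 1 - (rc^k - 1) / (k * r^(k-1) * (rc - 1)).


r^(k-1) = 2.2297
rc^k = 2.7838
eta = 0.4863 = 48.6307%

48.6307%


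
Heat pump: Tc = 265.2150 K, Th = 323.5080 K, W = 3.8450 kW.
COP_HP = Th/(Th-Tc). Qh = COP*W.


COP = 323.5080 / 58.2930 = 5.5497
Qh = 5.5497 * 3.8450 = 21.3386 kW

COP = 5.5497, Qh = 21.3386 kW


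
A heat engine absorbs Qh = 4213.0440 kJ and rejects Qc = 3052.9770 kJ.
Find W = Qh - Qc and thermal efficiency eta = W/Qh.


W = 4213.0440 - 3052.9770 = 1160.0670 kJ
eta = 1160.0670 / 4213.0440 = 0.2754 = 27.5351%

W = 1160.0670 kJ, eta = 27.5351%


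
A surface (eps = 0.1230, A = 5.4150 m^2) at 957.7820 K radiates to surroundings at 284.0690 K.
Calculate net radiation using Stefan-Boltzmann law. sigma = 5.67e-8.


T^4 = 8.4152e+11
Tsurr^4 = 6.5117e+09
Q = 0.1230 * 5.67e-8 * 5.4150 * 8.3501e+11 = 31534.0444 W

31534.0444 W


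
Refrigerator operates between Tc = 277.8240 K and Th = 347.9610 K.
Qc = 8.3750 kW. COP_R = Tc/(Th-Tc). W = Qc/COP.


COP = 277.8240 / 70.1370 = 3.9612
W = 8.3750 / 3.9612 = 2.1143 kW

COP = 3.9612, W = 2.1143 kW


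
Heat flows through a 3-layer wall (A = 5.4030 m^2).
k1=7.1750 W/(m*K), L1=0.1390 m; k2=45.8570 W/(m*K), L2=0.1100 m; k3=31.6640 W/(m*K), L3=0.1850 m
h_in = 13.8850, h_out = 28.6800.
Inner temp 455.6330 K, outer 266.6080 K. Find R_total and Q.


R_conv_in = 1/(13.8850*5.4030) = 0.0133
R_1 = 0.1390/(7.1750*5.4030) = 0.0036
R_2 = 0.1100/(45.8570*5.4030) = 0.0004
R_3 = 0.1850/(31.6640*5.4030) = 0.0011
R_conv_out = 1/(28.6800*5.4030) = 0.0065
R_total = 0.0249 K/W
Q = 189.0250 / 0.0249 = 7593.2195 W

R_total = 0.0249 K/W, Q = 7593.2195 W


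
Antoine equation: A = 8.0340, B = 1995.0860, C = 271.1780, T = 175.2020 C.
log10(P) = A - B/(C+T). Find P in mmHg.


C+T = 446.3800
B/(C+T) = 4.4695
log10(P) = 8.0340 - 4.4695 = 3.5645
P = 10^3.5645 = 3668.7750 mmHg

3668.7750 mmHg


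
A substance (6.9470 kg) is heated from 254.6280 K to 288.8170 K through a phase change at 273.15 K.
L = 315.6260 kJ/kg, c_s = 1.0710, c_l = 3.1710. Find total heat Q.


Q1 (sensible, solid) = 6.9470 * 1.0710 * 18.5220 = 137.8081 kJ
Q2 (latent) = 6.9470 * 315.6260 = 2192.6538 kJ
Q3 (sensible, liquid) = 6.9470 * 3.1710 * 15.6670 = 345.1274 kJ
Q_total = 2675.5892 kJ

2675.5892 kJ


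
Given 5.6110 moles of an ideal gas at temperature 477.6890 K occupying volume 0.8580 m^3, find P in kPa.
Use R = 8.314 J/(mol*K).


P = nRT/V = 5.6110 * 8.314 * 477.6890 / 0.8580
= 22284.1221 / 0.8580 = 25972.1703 Pa = 25.9722 kPa

25.9722 kPa


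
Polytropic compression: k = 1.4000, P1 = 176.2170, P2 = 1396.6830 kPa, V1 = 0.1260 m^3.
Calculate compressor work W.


(k-1)/k = 0.2857
(P2/P1)^exp = 1.8066
W = 3.5000 * 176.2170 * 0.1260 * (1.8066 - 1) = 62.6853 kJ

62.6853 kJ


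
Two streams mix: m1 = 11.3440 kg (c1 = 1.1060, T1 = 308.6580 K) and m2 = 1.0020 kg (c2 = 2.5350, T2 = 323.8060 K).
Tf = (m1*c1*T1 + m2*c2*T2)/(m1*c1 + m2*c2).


num = 4695.0564
den = 15.0865
Tf = 311.2084 K

311.2084 K


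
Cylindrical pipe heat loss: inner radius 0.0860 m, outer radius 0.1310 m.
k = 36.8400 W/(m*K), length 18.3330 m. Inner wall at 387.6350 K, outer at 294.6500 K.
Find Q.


dT = 92.9850 K
ln(ro/ri) = 0.4209
Q = 2*pi*36.8400*18.3330*92.9850 / 0.4209 = 937602.0849 W

937602.0849 W


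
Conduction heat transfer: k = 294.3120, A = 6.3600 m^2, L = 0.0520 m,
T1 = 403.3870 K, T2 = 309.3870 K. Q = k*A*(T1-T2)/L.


dT = 94.0000 K
Q = 294.3120 * 6.3600 * 94.0000 / 0.0520 = 3383682.4246 W

3383682.4246 W


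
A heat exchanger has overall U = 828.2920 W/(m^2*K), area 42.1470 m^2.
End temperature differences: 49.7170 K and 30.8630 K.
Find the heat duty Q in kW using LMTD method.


LMTD = 39.5437 K
Q = 828.2920 * 42.1470 * 39.5437 = 1380471.7592 W = 1380.4718 kW

1380.4718 kW


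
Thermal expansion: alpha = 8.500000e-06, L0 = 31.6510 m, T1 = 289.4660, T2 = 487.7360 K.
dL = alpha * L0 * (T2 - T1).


dT = 198.2700 K
dL = 8.500000e-06 * 31.6510 * 198.2700 = 0.053341 m
L_final = 31.704341 m

dL = 0.053341 m


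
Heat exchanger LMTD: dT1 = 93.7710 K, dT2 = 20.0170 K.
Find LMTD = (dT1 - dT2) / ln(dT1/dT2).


dT1/dT2 = 4.6846
ln(dT1/dT2) = 1.5443
LMTD = 73.7540 / 1.5443 = 47.7597 K

47.7597 K


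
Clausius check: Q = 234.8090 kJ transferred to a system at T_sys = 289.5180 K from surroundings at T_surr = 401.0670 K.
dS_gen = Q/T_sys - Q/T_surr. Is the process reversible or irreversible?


dS_sys = 234.8090/289.5180 = 0.8110 kJ/K
dS_surr = -234.8090/401.0670 = -0.5855 kJ/K
dS_gen = 0.8110 - 0.5855 = 0.2256 kJ/K (irreversible)

dS_gen = 0.2256 kJ/K, irreversible
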